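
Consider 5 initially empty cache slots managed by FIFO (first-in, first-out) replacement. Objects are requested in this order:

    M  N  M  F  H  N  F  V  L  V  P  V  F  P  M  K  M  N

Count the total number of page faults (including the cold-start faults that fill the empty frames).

10

M: miss, frames (M)
N: miss, frames (M N)
M: hit
F: miss, frames (M N F)
H: miss, frames (M N F H)
N: hit
F: hit
V: miss, frames (M N F H V)
L: miss, evict M, frames (N F H V L)
V: hit
P: miss, evict N, frames (F H V L P)
V: hit
F: hit
P: hit
M: miss, evict F, frames (H V L P M)
K: miss, evict H, frames (V L P M K)
M: hit
N: miss, evict V, frames (L P M K N)
Page faults: 10.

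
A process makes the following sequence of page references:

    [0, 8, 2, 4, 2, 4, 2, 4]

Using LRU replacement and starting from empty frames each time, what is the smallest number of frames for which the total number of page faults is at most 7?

2

f=1: 8 faults
f=2: 4 faults
f=3: 4 faults
f=4: 4 faults
Smallest f with faults ≤ 7 is 2.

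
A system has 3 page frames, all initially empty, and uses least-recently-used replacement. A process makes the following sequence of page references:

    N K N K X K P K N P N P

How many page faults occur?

N -> fault, frames (N)
K -> fault, frames (N K)
N -> hit
K -> hit
X -> fault, frames (N K X)
K -> hit
P -> fault, evict N, frames (X K P)
K -> hit
N -> fault, evict X, frames (P K N)
P -> hit
N -> hit
P -> hit
Page faults: 5.

5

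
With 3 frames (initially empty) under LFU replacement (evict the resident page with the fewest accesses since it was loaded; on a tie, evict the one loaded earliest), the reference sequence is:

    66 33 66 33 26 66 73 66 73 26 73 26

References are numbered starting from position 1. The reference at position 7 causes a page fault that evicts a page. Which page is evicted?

26

pos 1: 66 → miss, frames {66}
pos 2: 33 → miss, frames {66,33}
pos 3: 66 → hit
pos 4: 33 → hit
pos 5: 26 → miss, frames {66,33,26}
pos 6: 66 → hit
pos 7: 73 → miss, evict 26, frames {66,33,73}
At position 7, page 26 is evicted.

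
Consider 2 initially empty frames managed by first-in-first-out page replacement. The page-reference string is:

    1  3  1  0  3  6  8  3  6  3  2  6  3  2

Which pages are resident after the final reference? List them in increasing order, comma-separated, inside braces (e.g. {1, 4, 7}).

{2, 3}

1 -> fault, frames (1)
3 -> fault, frames (1 3)
1 -> hit
0 -> fault, evict 1, frames (3 0)
3 -> hit
6 -> fault, evict 3, frames (0 6)
8 -> fault, evict 0, frames (6 8)
3 -> fault, evict 6, frames (8 3)
6 -> fault, evict 8, frames (3 6)
3 -> hit
2 -> fault, evict 3, frames (6 2)
6 -> hit
3 -> fault, evict 6, frames (2 3)
2 -> hit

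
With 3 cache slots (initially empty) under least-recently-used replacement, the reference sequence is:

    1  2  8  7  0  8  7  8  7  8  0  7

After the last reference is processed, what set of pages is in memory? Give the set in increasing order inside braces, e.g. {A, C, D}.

{0, 7, 8}

1 -> fault, frames (1)
2 -> fault, frames (1 2)
8 -> fault, frames (1 2 8)
7 -> fault, evict 1, frames (2 8 7)
0 -> fault, evict 2, frames (8 7 0)
8 -> hit
7 -> hit
8 -> hit
7 -> hit
8 -> hit
0 -> hit
7 -> hit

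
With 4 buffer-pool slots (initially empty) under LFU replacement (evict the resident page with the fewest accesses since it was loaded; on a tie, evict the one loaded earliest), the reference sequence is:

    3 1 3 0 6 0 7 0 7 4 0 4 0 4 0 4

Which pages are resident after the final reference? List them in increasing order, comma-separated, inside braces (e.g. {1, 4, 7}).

{0, 3, 4, 7}

3: miss, frames (3)
1: miss, frames (3 1)
3: hit
0: miss, frames (3 1 0)
6: miss, frames (3 1 0 6)
0: hit
7: miss, evict 1, frames (3 0 6 7)
0: hit
7: hit
4: miss, evict 6, frames (3 0 7 4)
0: hit
4: hit
0: hit
4: hit
0: hit
4: hit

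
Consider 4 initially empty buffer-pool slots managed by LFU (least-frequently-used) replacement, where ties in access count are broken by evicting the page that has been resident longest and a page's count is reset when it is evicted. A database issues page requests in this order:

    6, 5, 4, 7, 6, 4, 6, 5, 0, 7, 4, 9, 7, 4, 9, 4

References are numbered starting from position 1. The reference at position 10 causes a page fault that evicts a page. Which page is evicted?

pos 1: 6 → fault, frames [6]
pos 2: 5 → fault, frames [6, 5]
pos 3: 4 → fault, frames [6, 5, 4]
pos 4: 7 → fault, frames [6, 5, 4, 7]
pos 5: 6 → hit
pos 6: 4 → hit
pos 7: 6 → hit
pos 8: 5 → hit
pos 9: 0 → fault, evict 7, frames [6, 5, 4, 0]
pos 10: 7 → fault, evict 0, frames [6, 5, 4, 7]
At position 10, page 0 is evicted.

0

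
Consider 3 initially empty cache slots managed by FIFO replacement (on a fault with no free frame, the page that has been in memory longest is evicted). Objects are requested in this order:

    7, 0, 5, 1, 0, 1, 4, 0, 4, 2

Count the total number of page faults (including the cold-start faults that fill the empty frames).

7 → fault, frames (7)
0 → fault, frames (7 0)
5 → fault, frames (7 0 5)
1 → fault, evict 7, frames (0 5 1)
0 → hit
1 → hit
4 → fault, evict 0, frames (5 1 4)
0 → fault, evict 5, frames (1 4 0)
4 → hit
2 → fault, evict 1, frames (4 0 2)
Page faults: 7.

7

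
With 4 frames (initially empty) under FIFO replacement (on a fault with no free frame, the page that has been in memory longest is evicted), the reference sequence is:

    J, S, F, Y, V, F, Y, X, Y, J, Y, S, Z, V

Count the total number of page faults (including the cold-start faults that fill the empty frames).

10

J -> miss, frames [J]
S -> miss, frames [J, S]
F -> miss, frames [J, S, F]
Y -> miss, frames [J, S, F, Y]
V -> miss, evict J, frames [S, F, Y, V]
F -> hit
Y -> hit
X -> miss, evict S, frames [F, Y, V, X]
Y -> hit
J -> miss, evict F, frames [Y, V, X, J]
Y -> hit
S -> miss, evict Y, frames [V, X, J, S]
Z -> miss, evict V, frames [X, J, S, Z]
V -> miss, evict X, frames [J, S, Z, V]
Page faults: 10.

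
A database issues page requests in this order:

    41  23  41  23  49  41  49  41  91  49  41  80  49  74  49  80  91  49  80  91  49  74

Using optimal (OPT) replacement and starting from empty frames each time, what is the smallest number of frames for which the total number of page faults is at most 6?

4

f=1: 22 faults
f=2: 12 faults
f=3: 8 faults
f=4: 6 faults
f=5: 6 faults
f=6: 6 faults
Smallest f with faults ≤ 6 is 4.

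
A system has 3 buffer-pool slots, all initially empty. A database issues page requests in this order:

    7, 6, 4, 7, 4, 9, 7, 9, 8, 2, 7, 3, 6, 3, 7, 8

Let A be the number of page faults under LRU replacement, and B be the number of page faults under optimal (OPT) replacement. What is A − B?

2

Under LRU: F F F . . F . . F F F F F . . F → 10 faults.
Under OPT: F F F . . F . . F F . F . . . F → 8 faults.
A − B = 10 − 8 = 2.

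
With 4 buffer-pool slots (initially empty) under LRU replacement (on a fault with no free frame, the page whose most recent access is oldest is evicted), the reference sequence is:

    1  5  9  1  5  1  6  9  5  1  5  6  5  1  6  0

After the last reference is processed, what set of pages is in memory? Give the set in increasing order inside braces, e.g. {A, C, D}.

{0, 1, 5, 6}

1: miss, frames [1]
5: miss, frames [1, 5]
9: miss, frames [1, 5, 9]
1: hit
5: hit
1: hit
6: miss, frames [9, 5, 1, 6]
9: hit
5: hit
1: hit
5: hit
6: hit
5: hit
1: hit
6: hit
0: miss, evict 9, frames [5, 1, 6, 0]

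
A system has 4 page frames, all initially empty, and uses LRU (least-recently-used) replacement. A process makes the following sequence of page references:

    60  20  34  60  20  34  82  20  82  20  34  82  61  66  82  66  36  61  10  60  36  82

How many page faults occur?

60: fault, frames [60]
20: fault, frames [60, 20]
34: fault, frames [60, 20, 34]
60: hit
20: hit
34: hit
82: fault, frames [60, 20, 34, 82]
20: hit
82: hit
20: hit
34: hit
82: hit
61: fault, evict 60, frames [20, 34, 82, 61]
66: fault, evict 20, frames [34, 82, 61, 66]
82: hit
66: hit
36: fault, evict 34, frames [61, 82, 66, 36]
61: hit
10: fault, evict 82, frames [66, 36, 61, 10]
60: fault, evict 66, frames [36, 61, 10, 60]
36: hit
82: fault, evict 61, frames [10, 60, 36, 82]
Page faults: 10.

10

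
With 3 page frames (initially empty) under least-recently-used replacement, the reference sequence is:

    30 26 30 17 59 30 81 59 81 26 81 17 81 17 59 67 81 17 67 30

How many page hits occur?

8

30 -> miss, frames [30]
26 -> miss, frames [30, 26]
30 -> hit
17 -> miss, frames [26, 30, 17]
59 -> miss, evict 26, frames [30, 17, 59]
30 -> hit
81 -> miss, evict 17, frames [59, 30, 81]
59 -> hit
81 -> hit
26 -> miss, evict 30, frames [59, 81, 26]
81 -> hit
17 -> miss, evict 59, frames [26, 81, 17]
81 -> hit
17 -> hit
59 -> miss, evict 26, frames [81, 17, 59]
67 -> miss, evict 81, frames [17, 59, 67]
81 -> miss, evict 17, frames [59, 67, 81]
17 -> miss, evict 59, frames [67, 81, 17]
67 -> hit
30 -> miss, evict 81, frames [17, 67, 30]
Hits: 8.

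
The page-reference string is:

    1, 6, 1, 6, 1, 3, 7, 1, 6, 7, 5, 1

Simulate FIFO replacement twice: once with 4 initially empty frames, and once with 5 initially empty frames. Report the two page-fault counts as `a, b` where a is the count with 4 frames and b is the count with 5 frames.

6, 5

4 frames: F F . . . F F . . . F F → 6 faults.
5 frames: F F . . . F F . . . F . → 5 faults.
5 < 6: adding a frame reduced faults, as is typical.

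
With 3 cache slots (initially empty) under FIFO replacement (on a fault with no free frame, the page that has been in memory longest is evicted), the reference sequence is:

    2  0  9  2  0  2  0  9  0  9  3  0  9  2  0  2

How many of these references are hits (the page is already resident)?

2 → miss, frames [2]
0 → miss, frames [2, 0]
9 → miss, frames [2, 0, 9]
2 → hit
0 → hit
2 → hit
0 → hit
9 → hit
0 → hit
9 → hit
3 → miss, evict 2, frames [0, 9, 3]
0 → hit
9 → hit
2 → miss, evict 0, frames [9, 3, 2]
0 → miss, evict 9, frames [3, 2, 0]
2 → hit
Hits: 10.

10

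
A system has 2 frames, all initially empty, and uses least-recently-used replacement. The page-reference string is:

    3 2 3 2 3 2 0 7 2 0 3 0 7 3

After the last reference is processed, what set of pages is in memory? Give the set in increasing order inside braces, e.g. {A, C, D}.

{3, 7}

3: fault, frames {3}
2: fault, frames {3,2}
3: hit
2: hit
3: hit
2: hit
0: fault, evict 3, frames {2,0}
7: fault, evict 2, frames {0,7}
2: fault, evict 0, frames {7,2}
0: fault, evict 7, frames {2,0}
3: fault, evict 2, frames {0,3}
0: hit
7: fault, evict 3, frames {0,7}
3: fault, evict 0, frames {7,3}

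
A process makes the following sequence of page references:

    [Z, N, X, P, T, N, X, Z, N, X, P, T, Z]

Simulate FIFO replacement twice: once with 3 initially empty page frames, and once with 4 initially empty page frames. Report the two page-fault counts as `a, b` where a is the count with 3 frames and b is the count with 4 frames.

10, 11

3 frames: F F F F F F F F . . F F . → 10 faults.
4 frames: F F F F F . . F F F F F F → 11 faults.
11 > 10: adding a frame increased faults — Belady's anomaly.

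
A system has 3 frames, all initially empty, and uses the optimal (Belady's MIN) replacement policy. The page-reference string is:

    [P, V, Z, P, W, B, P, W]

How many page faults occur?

5

P → fault, frames {P}
V → fault, frames {P,V}
Z → fault, frames {P,V,Z}
P → hit
W → fault, evict Z, frames {P,V,W}
B → fault, evict V, frames {P,W,B}
P → hit
W → hit
Page faults: 5.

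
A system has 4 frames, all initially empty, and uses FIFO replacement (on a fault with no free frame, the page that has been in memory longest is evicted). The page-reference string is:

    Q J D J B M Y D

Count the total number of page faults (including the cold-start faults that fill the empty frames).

Q -> miss, frames (Q)
J -> miss, frames (Q J)
D -> miss, frames (Q J D)
J -> hit
B -> miss, frames (Q J D B)
M -> miss, evict Q, frames (J D B M)
Y -> miss, evict J, frames (D B M Y)
D -> hit
Page faults: 6.

6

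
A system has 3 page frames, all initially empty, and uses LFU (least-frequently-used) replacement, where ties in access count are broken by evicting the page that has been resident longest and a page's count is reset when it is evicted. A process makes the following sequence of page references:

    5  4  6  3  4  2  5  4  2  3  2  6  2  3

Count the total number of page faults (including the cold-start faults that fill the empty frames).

5 → miss, frames (5)
4 → miss, frames (5 4)
6 → miss, frames (5 4 6)
3 → miss, evict 5, frames (4 6 3)
4 → hit
2 → miss, evict 6, frames (4 3 2)
5 → miss, evict 3, frames (4 2 5)
4 → hit
2 → hit
3 → miss, evict 5, frames (4 2 3)
2 → hit
6 → miss, evict 3, frames (4 2 6)
2 → hit
3 → miss, evict 6, frames (4 2 3)
Page faults: 9.

9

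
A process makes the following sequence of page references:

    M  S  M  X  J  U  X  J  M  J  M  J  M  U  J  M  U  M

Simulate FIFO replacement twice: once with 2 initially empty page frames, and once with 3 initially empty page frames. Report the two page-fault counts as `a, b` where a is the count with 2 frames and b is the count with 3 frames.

12, 6

2 frames: F F . F F F F F F . . . . F F F F . → 12 faults.
3 frames: F F . F F F . . F . . . . . . . . . → 6 faults.
6 < 12: adding a frame reduced faults, as is typical.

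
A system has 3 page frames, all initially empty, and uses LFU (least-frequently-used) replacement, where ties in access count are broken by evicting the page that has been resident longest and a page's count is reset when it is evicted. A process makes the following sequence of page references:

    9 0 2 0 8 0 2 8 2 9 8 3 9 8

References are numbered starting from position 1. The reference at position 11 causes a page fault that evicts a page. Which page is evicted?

pos 1: 9 → fault, frames [9]
pos 2: 0 → fault, frames [9, 0]
pos 3: 2 → fault, frames [9, 0, 2]
pos 4: 0 → hit
pos 5: 8 → fault, evict 9, frames [0, 2, 8]
pos 6: 0 → hit
pos 7: 2 → hit
pos 8: 8 → hit
pos 9: 2 → hit
pos 10: 9 → fault, evict 8, frames [0, 2, 9]
pos 11: 8 → fault, evict 9, frames [0, 2, 8]
At position 11, page 9 is evicted.

9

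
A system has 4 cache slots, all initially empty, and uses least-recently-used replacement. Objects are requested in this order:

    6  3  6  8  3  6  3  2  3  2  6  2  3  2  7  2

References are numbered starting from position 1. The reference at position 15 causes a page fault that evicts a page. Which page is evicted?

pos 1: 6 -> miss, frames [6]
pos 2: 3 -> miss, frames [6, 3]
pos 3: 6 -> hit
pos 4: 8 -> miss, frames [3, 6, 8]
pos 5: 3 -> hit
pos 6: 6 -> hit
pos 7: 3 -> hit
pos 8: 2 -> miss, frames [8, 6, 3, 2]
pos 9: 3 -> hit
pos 10: 2 -> hit
pos 11: 6 -> hit
pos 12: 2 -> hit
pos 13: 3 -> hit
pos 14: 2 -> hit
pos 15: 7 -> miss, evict 8, frames [6, 3, 2, 7]
At position 15, page 8 is evicted.

8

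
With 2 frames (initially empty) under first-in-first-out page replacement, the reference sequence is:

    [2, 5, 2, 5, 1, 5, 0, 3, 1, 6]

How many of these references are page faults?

2: fault, frames (2)
5: fault, frames (2 5)
2: hit
5: hit
1: fault, evict 2, frames (5 1)
5: hit
0: fault, evict 5, frames (1 0)
3: fault, evict 1, frames (0 3)
1: fault, evict 0, frames (3 1)
6: fault, evict 3, frames (1 6)
Page faults: 7.

7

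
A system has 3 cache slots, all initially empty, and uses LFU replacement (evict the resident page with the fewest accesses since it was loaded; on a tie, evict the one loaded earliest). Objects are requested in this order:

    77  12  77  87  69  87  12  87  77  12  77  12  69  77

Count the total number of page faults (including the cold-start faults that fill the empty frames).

6

77 → fault, frames (77)
12 → fault, frames (77 12)
77 → hit
87 → fault, frames (77 12 87)
69 → fault, evict 12, frames (77 87 69)
87 → hit
12 → fault, evict 69, frames (77 87 12)
87 → hit
77 → hit
12 → hit
77 → hit
12 → hit
69 → fault, evict 87, frames (77 12 69)
77 → hit
Page faults: 6.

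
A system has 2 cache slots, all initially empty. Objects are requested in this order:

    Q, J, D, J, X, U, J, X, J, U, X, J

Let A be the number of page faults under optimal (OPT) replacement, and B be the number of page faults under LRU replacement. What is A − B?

-2

Under OPT: F F F . F F . F . F . F → 8 faults.
Under LRU: F F F . F F F F . F F F → 10 faults.
A − B = 8 − 10 = -2.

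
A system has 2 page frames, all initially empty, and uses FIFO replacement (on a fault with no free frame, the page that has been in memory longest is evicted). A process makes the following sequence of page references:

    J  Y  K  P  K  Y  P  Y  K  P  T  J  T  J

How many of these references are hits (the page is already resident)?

J: miss, frames [J]
Y: miss, frames [J, Y]
K: miss, evict J, frames [Y, K]
P: miss, evict Y, frames [K, P]
K: hit
Y: miss, evict K, frames [P, Y]
P: hit
Y: hit
K: miss, evict P, frames [Y, K]
P: miss, evict Y, frames [K, P]
T: miss, evict K, frames [P, T]
J: miss, evict P, frames [T, J]
T: hit
J: hit
Hits: 5.

5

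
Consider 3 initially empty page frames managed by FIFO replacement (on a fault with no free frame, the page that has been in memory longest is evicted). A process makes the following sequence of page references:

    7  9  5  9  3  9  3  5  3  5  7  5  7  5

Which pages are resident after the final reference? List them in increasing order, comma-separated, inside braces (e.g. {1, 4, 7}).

{3, 5, 7}

7 → miss, frames {7}
9 → miss, frames {7,9}
5 → miss, frames {7,9,5}
9 → hit
3 → miss, evict 7, frames {9,5,3}
9 → hit
3 → hit
5 → hit
3 → hit
5 → hit
7 → miss, evict 9, frames {5,3,7}
5 → hit
7 → hit
5 → hit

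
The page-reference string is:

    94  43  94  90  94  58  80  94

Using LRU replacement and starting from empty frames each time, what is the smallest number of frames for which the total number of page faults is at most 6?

f=1: 8 faults
f=2: 6 faults
f=3: 5 faults
f=4: 5 faults
f=5: 5 faults
Smallest f with faults ≤ 6 is 2.

2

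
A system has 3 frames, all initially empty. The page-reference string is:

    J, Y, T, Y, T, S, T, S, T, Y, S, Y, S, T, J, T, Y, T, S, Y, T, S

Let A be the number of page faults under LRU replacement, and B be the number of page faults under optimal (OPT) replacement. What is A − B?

Under LRU: F F F . . F . . . . . . . . F . F . F . . . → 7 faults.
Under OPT: F F F . . F . . . . . . . . F . . . F . . . → 6 faults.
A − B = 7 − 6 = 1.

1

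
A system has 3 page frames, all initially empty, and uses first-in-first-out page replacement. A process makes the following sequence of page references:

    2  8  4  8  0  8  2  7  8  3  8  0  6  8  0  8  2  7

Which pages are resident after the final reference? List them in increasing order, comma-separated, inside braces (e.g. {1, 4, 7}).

2 → miss, frames [2]
8 → miss, frames [2, 8]
4 → miss, frames [2, 8, 4]
8 → hit
0 → miss, evict 2, frames [8, 4, 0]
8 → hit
2 → miss, evict 8, frames [4, 0, 2]
7 → miss, evict 4, frames [0, 2, 7]
8 → miss, evict 0, frames [2, 7, 8]
3 → miss, evict 2, frames [7, 8, 3]
8 → hit
0 → miss, evict 7, frames [8, 3, 0]
6 → miss, evict 8, frames [3, 0, 6]
8 → miss, evict 3, frames [0, 6, 8]
0 → hit
8 → hit
2 → miss, evict 0, frames [6, 8, 2]
7 → miss, evict 6, frames [8, 2, 7]

{2, 7, 8}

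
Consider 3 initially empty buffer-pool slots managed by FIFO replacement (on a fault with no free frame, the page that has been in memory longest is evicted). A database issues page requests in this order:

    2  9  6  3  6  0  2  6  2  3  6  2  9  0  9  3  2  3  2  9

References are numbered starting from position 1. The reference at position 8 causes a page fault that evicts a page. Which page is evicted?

3

pos 1: 2 -> miss, frames {2}
pos 2: 9 -> miss, frames {2,9}
pos 3: 6 -> miss, frames {2,9,6}
pos 4: 3 -> miss, evict 2, frames {9,6,3}
pos 5: 6 -> hit
pos 6: 0 -> miss, evict 9, frames {6,3,0}
pos 7: 2 -> miss, evict 6, frames {3,0,2}
pos 8: 6 -> miss, evict 3, frames {0,2,6}
At position 8, page 3 is evicted.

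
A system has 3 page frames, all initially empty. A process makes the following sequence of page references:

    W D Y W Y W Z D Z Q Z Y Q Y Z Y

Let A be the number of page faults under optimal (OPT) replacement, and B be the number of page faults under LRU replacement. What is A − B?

Under OPT: F F F . . . F . . F . . . . . . → 5 faults.
Under LRU: F F F . . . F F . F . F . . . . → 7 faults.
A − B = 5 − 7 = -2.

-2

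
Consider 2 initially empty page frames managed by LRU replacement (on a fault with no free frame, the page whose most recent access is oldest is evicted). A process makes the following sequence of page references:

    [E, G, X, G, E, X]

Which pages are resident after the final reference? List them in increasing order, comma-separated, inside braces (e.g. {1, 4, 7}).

{E, X}

E → fault, frames [E]
G → fault, frames [E, G]
X → fault, evict E, frames [G, X]
G → hit
E → fault, evict X, frames [G, E]
X → fault, evict G, frames [E, X]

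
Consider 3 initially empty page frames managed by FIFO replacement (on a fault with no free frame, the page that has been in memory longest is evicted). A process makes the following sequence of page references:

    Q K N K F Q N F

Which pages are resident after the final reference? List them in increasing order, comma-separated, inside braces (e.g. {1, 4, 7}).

{F, N, Q}

Q -> miss, frames {Q}
K -> miss, frames {Q,K}
N -> miss, frames {Q,K,N}
K -> hit
F -> miss, evict Q, frames {K,N,F}
Q -> miss, evict K, frames {N,F,Q}
N -> hit
F -> hit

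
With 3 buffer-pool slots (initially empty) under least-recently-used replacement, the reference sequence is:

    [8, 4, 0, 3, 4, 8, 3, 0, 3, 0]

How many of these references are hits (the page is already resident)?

4

8: miss, frames (8)
4: miss, frames (8 4)
0: miss, frames (8 4 0)
3: miss, evict 8, frames (4 0 3)
4: hit
8: miss, evict 0, frames (3 4 8)
3: hit
0: miss, evict 4, frames (8 3 0)
3: hit
0: hit
Hits: 4.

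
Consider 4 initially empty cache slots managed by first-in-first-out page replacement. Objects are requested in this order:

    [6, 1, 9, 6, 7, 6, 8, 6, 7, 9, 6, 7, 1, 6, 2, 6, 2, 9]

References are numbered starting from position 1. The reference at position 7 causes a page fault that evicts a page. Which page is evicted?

pos 1: 6: miss, frames (6)
pos 2: 1: miss, frames (6 1)
pos 3: 9: miss, frames (6 1 9)
pos 4: 6: hit
pos 5: 7: miss, frames (6 1 9 7)
pos 6: 6: hit
pos 7: 8: miss, evict 6, frames (1 9 7 8)
At position 7, page 6 is evicted.

6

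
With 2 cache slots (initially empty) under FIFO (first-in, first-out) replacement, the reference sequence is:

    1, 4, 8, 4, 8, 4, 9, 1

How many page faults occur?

5

1 → fault, frames (1)
4 → fault, frames (1 4)
8 → fault, evict 1, frames (4 8)
4 → hit
8 → hit
4 → hit
9 → fault, evict 4, frames (8 9)
1 → fault, evict 8, frames (9 1)
Page faults: 5.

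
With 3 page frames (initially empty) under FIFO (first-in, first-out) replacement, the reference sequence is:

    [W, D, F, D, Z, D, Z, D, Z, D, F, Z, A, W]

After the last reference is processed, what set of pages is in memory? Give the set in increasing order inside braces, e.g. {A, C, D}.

W: miss, frames (W)
D: miss, frames (W D)
F: miss, frames (W D F)
D: hit
Z: miss, evict W, frames (D F Z)
D: hit
Z: hit
D: hit
Z: hit
D: hit
F: hit
Z: hit
A: miss, evict D, frames (F Z A)
W: miss, evict F, frames (Z A W)

{A, W, Z}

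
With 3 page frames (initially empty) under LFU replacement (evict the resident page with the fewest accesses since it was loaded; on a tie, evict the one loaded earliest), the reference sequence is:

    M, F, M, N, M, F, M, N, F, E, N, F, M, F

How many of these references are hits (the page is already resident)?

M -> miss, frames (M)
F -> miss, frames (M F)
M -> hit
N -> miss, frames (M F N)
M -> hit
F -> hit
M -> hit
N -> hit
F -> hit
E -> miss, evict N, frames (M F E)
N -> miss, evict E, frames (M F N)
F -> hit
M -> hit
F -> hit
Hits: 9.

9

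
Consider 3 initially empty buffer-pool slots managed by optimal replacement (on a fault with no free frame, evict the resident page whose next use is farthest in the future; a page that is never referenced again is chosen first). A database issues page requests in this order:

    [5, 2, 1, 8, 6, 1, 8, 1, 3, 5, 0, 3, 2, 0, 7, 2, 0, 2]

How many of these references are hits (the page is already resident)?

8

5 -> miss, frames {5}
2 -> miss, frames {5,2}
1 -> miss, frames {5,2,1}
8 -> miss, evict 2, frames {5,1,8}
6 -> miss, evict 5, frames {1,8,6}
1 -> hit
8 -> hit
1 -> hit
3 -> miss, evict 6, frames {1,8,3}
5 -> miss, evict 8, frames {1,3,5}
0 -> miss, evict 5, frames {1,3,0}
3 -> hit
2 -> miss, evict 3, frames {1,0,2}
0 -> hit
7 -> miss, evict 1, frames {0,2,7}
2 -> hit
0 -> hit
2 -> hit
Hits: 8.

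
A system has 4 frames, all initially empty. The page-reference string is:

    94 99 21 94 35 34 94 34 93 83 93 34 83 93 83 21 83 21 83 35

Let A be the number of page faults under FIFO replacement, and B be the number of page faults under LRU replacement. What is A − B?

1

Under FIFO: F F F . F F F . F F . . . . . F . . . F → 10 faults.
Under LRU: F F F . F F . . F F . . . . . F . . . F → 9 faults.
A − B = 10 − 9 = 1.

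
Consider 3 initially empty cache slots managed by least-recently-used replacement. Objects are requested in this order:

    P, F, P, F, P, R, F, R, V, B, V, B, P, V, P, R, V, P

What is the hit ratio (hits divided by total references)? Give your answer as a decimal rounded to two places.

0.61

P → miss, frames (P)
F → miss, frames (P F)
P → hit
F → hit
P → hit
R → miss, frames (F P R)
F → hit
R → hit
V → miss, evict P, frames (F R V)
B → miss, evict F, frames (R V B)
V → hit
B → hit
P → miss, evict R, frames (V B P)
V → hit
P → hit
R → miss, evict B, frames (V P R)
V → hit
P → hit
Hits: 11 of 18 references → 11/18 = 0.6111.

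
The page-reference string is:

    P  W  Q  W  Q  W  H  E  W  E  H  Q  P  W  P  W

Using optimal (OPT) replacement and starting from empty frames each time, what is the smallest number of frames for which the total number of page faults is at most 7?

3

f=1: 16 faults
f=2: 8 faults
f=3: 7 faults
f=4: 6 faults
f=5: 5 faults
Smallest f with faults ≤ 7 is 3.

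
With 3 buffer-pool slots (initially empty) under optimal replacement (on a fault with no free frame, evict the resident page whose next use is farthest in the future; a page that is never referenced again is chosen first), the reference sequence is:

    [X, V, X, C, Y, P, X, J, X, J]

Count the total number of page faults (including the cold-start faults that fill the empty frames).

6

X -> fault, frames [X]
V -> fault, frames [X, V]
X -> hit
C -> fault, frames [X, V, C]
Y -> fault, evict C, frames [X, V, Y]
P -> fault, evict Y, frames [X, V, P]
X -> hit
J -> fault, evict P, frames [X, V, J]
X -> hit
J -> hit
Page faults: 6.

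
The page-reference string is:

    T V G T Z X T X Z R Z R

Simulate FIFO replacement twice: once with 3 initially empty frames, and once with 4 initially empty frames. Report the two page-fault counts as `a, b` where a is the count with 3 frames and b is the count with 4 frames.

8, 7

3 frames: F F F . F F F . . F F . → 8 faults.
4 frames: F F F . F F F . . F . . → 7 faults.
7 < 8: adding a frame reduced faults, as is typical.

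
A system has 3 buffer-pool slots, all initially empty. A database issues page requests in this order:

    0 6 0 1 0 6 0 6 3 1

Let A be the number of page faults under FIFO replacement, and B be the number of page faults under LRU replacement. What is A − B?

Under FIFO: F F . F . . . . F . → 4 faults.
Under LRU: F F . F . . . . F F → 5 faults.
A − B = 4 − 5 = -1.

-1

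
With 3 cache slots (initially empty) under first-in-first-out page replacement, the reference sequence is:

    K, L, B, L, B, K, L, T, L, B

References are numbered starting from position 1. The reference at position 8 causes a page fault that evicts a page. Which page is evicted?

pos 1: K: miss, frames {K}
pos 2: L: miss, frames {K,L}
pos 3: B: miss, frames {K,L,B}
pos 4: L: hit
pos 5: B: hit
pos 6: K: hit
pos 7: L: hit
pos 8: T: miss, evict K, frames {L,B,T}
At position 8, page K is evicted.

K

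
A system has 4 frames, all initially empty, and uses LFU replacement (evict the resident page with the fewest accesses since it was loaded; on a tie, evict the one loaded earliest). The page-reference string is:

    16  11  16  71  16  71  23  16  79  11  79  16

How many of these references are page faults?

6

16 -> fault, frames (16)
11 -> fault, frames (16 11)
16 -> hit
71 -> fault, frames (16 11 71)
16 -> hit
71 -> hit
23 -> fault, frames (16 11 71 23)
16 -> hit
79 -> fault, evict 11, frames (16 71 23 79)
11 -> fault, evict 23, frames (16 71 79 11)
79 -> hit
16 -> hit
Page faults: 6.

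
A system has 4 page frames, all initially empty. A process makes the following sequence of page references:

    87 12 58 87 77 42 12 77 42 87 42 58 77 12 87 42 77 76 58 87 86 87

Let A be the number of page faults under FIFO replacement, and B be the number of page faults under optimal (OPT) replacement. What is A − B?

2

Under FIFO: F F F . F F . . . F . . . F . . . F F . F F → 11 faults.
Under OPT: F F F . F F . . . . . F . . . F . F . . F . → 9 faults.
A − B = 11 − 9 = 2.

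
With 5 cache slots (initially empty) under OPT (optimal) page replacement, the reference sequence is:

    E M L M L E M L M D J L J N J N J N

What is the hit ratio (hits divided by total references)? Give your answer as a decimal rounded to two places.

E -> miss, frames {E}
M -> miss, frames {E,M}
L -> miss, frames {E,M,L}
M -> hit
L -> hit
E -> hit
M -> hit
L -> hit
M -> hit
D -> miss, frames {E,M,L,D}
J -> miss, frames {E,M,L,D,J}
L -> hit
J -> hit
N -> miss, evict D, frames {E,M,L,J,N}
J -> hit
N -> hit
J -> hit
N -> hit
Hits: 12 of 18 references → 12/18 = 0.6667.

0.67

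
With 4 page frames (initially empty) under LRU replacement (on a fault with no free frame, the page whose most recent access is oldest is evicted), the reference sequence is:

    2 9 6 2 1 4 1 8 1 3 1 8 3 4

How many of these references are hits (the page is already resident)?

7

2: fault, frames {2}
9: fault, frames {2,9}
6: fault, frames {2,9,6}
2: hit
1: fault, frames {9,6,2,1}
4: fault, evict 9, frames {6,2,1,4}
1: hit
8: fault, evict 6, frames {2,4,1,8}
1: hit
3: fault, evict 2, frames {4,8,1,3}
1: hit
8: hit
3: hit
4: hit
Hits: 7.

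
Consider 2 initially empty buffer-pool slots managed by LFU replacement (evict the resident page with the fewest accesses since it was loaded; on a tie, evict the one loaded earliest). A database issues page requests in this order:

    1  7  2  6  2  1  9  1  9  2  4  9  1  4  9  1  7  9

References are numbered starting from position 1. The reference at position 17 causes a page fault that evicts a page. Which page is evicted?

1

pos 1: 1: miss, frames (1)
pos 2: 7: miss, frames (1 7)
pos 3: 2: miss, evict 1, frames (7 2)
pos 4: 6: miss, evict 7, frames (2 6)
pos 5: 2: hit
pos 6: 1: miss, evict 6, frames (2 1)
pos 7: 9: miss, evict 1, frames (2 9)
pos 8: 1: miss, evict 9, frames (2 1)
pos 9: 9: miss, evict 1, frames (2 9)
pos 10: 2: hit
pos 11: 4: miss, evict 9, frames (2 4)
pos 12: 9: miss, evict 4, frames (2 9)
pos 13: 1: miss, evict 9, frames (2 1)
pos 14: 4: miss, evict 1, frames (2 4)
pos 15: 9: miss, evict 4, frames (2 9)
pos 16: 1: miss, evict 9, frames (2 1)
pos 17: 7: miss, evict 1, frames (2 7)
At position 17, page 1 is evicted.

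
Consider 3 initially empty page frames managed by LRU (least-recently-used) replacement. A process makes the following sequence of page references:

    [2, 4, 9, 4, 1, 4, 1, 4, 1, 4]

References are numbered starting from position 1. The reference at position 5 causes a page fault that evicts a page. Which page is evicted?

pos 1: 2 -> fault, frames (2)
pos 2: 4 -> fault, frames (2 4)
pos 3: 9 -> fault, frames (2 4 9)
pos 4: 4 -> hit
pos 5: 1 -> fault, evict 2, frames (9 4 1)
At position 5, page 2 is evicted.

2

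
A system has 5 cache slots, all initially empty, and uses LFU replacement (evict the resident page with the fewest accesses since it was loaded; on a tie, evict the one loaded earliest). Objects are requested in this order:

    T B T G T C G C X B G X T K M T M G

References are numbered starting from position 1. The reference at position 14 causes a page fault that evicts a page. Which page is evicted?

B

pos 1: T -> fault, frames (T)
pos 2: B -> fault, frames (T B)
pos 3: T -> hit
pos 4: G -> fault, frames (T B G)
pos 5: T -> hit
pos 6: C -> fault, frames (T B G C)
pos 7: G -> hit
pos 8: C -> hit
pos 9: X -> fault, frames (T B G C X)
pos 10: B -> hit
pos 11: G -> hit
pos 12: X -> hit
pos 13: T -> hit
pos 14: K -> fault, evict B, frames (T G C X K)
At position 14, page B is evicted.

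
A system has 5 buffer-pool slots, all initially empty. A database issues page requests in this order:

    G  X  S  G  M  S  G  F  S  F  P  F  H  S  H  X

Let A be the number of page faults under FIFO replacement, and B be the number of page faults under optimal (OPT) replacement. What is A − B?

1

Under FIFO: F F F . F . . F . . F . F . . F → 8 faults.
Under OPT: F F F . F . . F . . F . F . . . → 7 faults.
A − B = 8 − 7 = 1.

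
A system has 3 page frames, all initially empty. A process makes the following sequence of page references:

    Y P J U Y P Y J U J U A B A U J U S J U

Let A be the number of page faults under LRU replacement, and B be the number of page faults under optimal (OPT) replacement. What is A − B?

3

Under LRU: F F F F F F . F F . . F F . . F . F . . → 12 faults.
Under OPT: F F F F . . . F . . . F F . . F . F . . → 9 faults.
A − B = 12 − 9 = 3.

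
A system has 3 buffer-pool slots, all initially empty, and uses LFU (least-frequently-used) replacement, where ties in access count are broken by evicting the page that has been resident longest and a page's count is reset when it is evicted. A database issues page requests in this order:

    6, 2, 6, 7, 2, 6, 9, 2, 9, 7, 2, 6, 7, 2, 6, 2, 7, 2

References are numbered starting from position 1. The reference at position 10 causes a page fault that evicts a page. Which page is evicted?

pos 1: 6 -> miss, frames (6)
pos 2: 2 -> miss, frames (6 2)
pos 3: 6 -> hit
pos 4: 7 -> miss, frames (6 2 7)
pos 5: 2 -> hit
pos 6: 6 -> hit
pos 7: 9 -> miss, evict 7, frames (6 2 9)
pos 8: 2 -> hit
pos 9: 9 -> hit
pos 10: 7 -> miss, evict 9, frames (6 2 7)
At position 10, page 9 is evicted.

9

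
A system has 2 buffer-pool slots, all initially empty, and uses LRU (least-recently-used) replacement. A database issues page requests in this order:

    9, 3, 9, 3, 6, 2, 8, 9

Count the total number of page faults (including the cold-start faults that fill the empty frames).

6

9: fault, frames [9]
3: fault, frames [9, 3]
9: hit
3: hit
6: fault, evict 9, frames [3, 6]
2: fault, evict 3, frames [6, 2]
8: fault, evict 6, frames [2, 8]
9: fault, evict 2, frames [8, 9]
Page faults: 6.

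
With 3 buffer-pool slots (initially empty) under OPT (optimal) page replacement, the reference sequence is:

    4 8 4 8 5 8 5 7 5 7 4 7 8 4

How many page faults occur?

4 → fault, frames (4)
8 → fault, frames (4 8)
4 → hit
8 → hit
5 → fault, frames (4 8 5)
8 → hit
5 → hit
7 → fault, evict 8, frames (4 5 7)
5 → hit
7 → hit
4 → hit
7 → hit
8 → fault, evict 7, frames (4 5 8)
4 → hit
Page faults: 5.

5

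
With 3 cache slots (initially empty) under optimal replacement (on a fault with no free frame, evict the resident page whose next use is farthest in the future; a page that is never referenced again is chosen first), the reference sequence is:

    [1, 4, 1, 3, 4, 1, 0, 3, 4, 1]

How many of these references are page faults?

1 -> miss, frames (1)
4 -> miss, frames (1 4)
1 -> hit
3 -> miss, frames (1 4 3)
4 -> hit
1 -> hit
0 -> miss, evict 1, frames (4 3 0)
3 -> hit
4 -> hit
1 -> miss, evict 0, frames (4 3 1)
Page faults: 5.

5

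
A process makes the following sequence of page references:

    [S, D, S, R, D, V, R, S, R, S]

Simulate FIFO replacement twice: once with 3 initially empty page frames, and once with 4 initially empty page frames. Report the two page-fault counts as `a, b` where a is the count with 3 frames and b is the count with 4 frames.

5, 4

3 frames: F F . F . F . F . . → 5 faults.
4 frames: F F . F . F . . . . → 4 faults.
4 < 5: adding a frame reduced faults, as is typical.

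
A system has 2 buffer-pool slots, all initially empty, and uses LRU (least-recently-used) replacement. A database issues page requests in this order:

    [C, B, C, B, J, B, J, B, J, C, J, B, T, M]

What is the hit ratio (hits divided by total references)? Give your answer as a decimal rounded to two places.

C → fault, frames (C)
B → fault, frames (C B)
C → hit
B → hit
J → fault, evict C, frames (B J)
B → hit
J → hit
B → hit
J → hit
C → fault, evict B, frames (J C)
J → hit
B → fault, evict C, frames (J B)
T → fault, evict J, frames (B T)
M → fault, evict B, frames (T M)
Hits: 7 of 14 references → 7/14 = 0.5000.

0.50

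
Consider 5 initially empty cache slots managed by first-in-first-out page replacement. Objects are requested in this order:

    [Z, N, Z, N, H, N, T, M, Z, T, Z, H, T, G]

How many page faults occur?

Z -> miss, frames [Z]
N -> miss, frames [Z, N]
Z -> hit
N -> hit
H -> miss, frames [Z, N, H]
N -> hit
T -> miss, frames [Z, N, H, T]
M -> miss, frames [Z, N, H, T, M]
Z -> hit
T -> hit
Z -> hit
H -> hit
T -> hit
G -> miss, evict Z, frames [N, H, T, M, G]
Page faults: 6.

6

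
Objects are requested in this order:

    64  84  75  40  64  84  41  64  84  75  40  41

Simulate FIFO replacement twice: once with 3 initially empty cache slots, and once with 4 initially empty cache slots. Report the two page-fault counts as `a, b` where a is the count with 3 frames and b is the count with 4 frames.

3 frames: F F F F F F F . . F F . → 9 faults.
4 frames: F F F F . . F F F F F F → 10 faults.
10 > 9: adding a frame increased faults — Belady's anomaly.

9, 10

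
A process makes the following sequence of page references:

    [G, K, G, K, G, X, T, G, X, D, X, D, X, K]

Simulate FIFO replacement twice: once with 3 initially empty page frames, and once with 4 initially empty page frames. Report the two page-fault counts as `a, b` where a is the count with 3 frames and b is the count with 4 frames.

3 frames: F F . . . F F F . F F . . F → 8 faults.
4 frames: F F . . . F F . . F . . . . → 5 faults.
5 < 8: adding a frame reduced faults, as is typical.

8, 5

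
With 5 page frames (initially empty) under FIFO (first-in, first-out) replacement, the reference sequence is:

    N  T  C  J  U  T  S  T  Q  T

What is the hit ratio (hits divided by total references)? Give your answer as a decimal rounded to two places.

0.20

N: fault, frames (N)
T: fault, frames (N T)
C: fault, frames (N T C)
J: fault, frames (N T C J)
U: fault, frames (N T C J U)
T: hit
S: fault, evict N, frames (T C J U S)
T: hit
Q: fault, evict T, frames (C J U S Q)
T: fault, evict C, frames (J U S Q T)
Hits: 2 of 10 references → 2/10 = 0.2000.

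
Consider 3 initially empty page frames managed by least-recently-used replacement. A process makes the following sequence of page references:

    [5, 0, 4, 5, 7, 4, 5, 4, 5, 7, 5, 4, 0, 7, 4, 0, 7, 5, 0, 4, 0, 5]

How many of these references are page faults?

5 -> miss, frames {5}
0 -> miss, frames {5,0}
4 -> miss, frames {5,0,4}
5 -> hit
7 -> miss, evict 0, frames {4,5,7}
4 -> hit
5 -> hit
4 -> hit
5 -> hit
7 -> hit
5 -> hit
4 -> hit
0 -> miss, evict 7, frames {5,4,0}
7 -> miss, evict 5, frames {4,0,7}
4 -> hit
0 -> hit
7 -> hit
5 -> miss, evict 4, frames {0,7,5}
0 -> hit
4 -> miss, evict 7, frames {5,0,4}
0 -> hit
5 -> hit
Page faults: 8.

8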